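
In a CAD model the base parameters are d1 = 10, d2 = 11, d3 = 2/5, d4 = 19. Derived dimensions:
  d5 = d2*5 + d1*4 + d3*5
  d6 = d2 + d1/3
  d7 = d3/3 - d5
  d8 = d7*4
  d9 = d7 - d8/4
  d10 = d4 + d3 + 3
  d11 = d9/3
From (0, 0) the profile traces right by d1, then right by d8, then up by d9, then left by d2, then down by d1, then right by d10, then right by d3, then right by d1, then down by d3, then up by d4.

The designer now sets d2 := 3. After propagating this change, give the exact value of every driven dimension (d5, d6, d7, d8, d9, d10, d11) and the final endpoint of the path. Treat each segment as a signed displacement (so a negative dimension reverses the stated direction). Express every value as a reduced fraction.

Apply edit: d2 := 3
  d5 = d2*5 + d1*4 + d3*5 = 57
  d6 = d2 + d1/3 = 19/3
  d7 = d3/3 - d5 = -853/15
  d8 = d7*4 = -3412/15
  d9 = d7 - d8/4 = 0
  d10 = d4 + d3 + 3 = 112/5
  d11 = d9/3 = 0
Walk from origin (0, 0):
  seg 1: right by d1 = 10 → (10, 0)
  seg 2: right by d8 = -3412/15 → (-3262/15, 0)
  seg 3: up by d9 = 0 → (-3262/15, 0)
  seg 4: left by d2 = 3 → (-3307/15, 0)
  seg 5: down by d1 = 10 → (-3307/15, -10)
  seg 6: right by d10 = 112/5 → (-2971/15, -10)
  seg 7: right by d3 = 2/5 → (-593/3, -10)
  seg 8: right by d1 = 10 → (-563/3, -10)
  seg 9: down by d3 = 2/5 → (-563/3, -52/5)
  seg 10: up by d4 = 19 → (-563/3, 43/5)

d5 = 57
d6 = 19/3
d7 = -853/15
d8 = -3412/15
d9 = 0
d10 = 112/5
d11 = 0
endpoint = (-563/3, 43/5)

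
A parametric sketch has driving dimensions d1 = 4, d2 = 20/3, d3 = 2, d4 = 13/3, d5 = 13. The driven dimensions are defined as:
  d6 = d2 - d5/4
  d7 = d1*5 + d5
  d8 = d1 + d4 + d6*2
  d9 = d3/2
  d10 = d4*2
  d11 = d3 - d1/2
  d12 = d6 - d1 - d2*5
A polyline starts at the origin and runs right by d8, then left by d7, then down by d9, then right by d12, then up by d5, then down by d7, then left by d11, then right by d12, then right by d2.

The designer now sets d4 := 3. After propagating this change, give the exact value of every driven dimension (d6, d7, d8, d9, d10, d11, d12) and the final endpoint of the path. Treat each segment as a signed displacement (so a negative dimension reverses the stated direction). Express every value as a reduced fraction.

d6 = 41/12
d7 = 33
d8 = 83/6
d9 = 1
d10 = 6
d11 = 0
d12 = -407/12
endpoint = (-241/3, -21)

Apply edit: d4 := 3
  d6 = d2 - d5/4 = 41/12
  d7 = d1*5 + d5 = 33
  d8 = d1 + d4 + d6*2 = 83/6
  d9 = d3/2 = 1
  d10 = d4*2 = 6
  d11 = d3 - d1/2 = 0
  d12 = d6 - d1 - d2*5 = -407/12
Walk from origin (0, 0):
  seg 1: right by d8 = 83/6 → (83/6, 0)
  seg 2: left by d7 = 33 → (-115/6, 0)
  seg 3: down by d9 = 1 → (-115/6, -1)
  seg 4: right by d12 = -407/12 → (-637/12, -1)
  seg 5: up by d5 = 13 → (-637/12, 12)
  seg 6: down by d7 = 33 → (-637/12, -21)
  seg 7: left by d11 = 0 → (-637/12, -21)
  seg 8: right by d12 = -407/12 → (-87, -21)
  seg 9: right by d2 = 20/3 → (-241/3, -21)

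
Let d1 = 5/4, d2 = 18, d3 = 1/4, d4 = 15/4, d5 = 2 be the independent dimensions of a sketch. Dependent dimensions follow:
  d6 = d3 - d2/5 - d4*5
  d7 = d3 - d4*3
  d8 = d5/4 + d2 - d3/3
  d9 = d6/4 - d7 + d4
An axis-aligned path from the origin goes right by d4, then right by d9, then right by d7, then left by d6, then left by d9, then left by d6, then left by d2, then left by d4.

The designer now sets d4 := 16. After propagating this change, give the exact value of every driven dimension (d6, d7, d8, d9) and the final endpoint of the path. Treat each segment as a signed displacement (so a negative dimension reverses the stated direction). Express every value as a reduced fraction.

Apply edit: d4 := 16
  d6 = d3 - d2/5 - d4*5 = -1667/20
  d7 = d3 - d4*3 = -191/4
  d8 = d5/4 + d2 - d3/3 = 221/12
  d9 = d6/4 - d7 + d4 = 3433/80
Walk from origin (0, 0):
  seg 1: right by d4 = 16 → (16, 0)
  seg 2: right by d9 = 3433/80 → (4713/80, 0)
  seg 3: right by d7 = -191/4 → (893/80, 0)
  seg 4: left by d6 = -1667/20 → (7561/80, 0)
  seg 5: left by d9 = 3433/80 → (258/5, 0)
  seg 6: left by d6 = -1667/20 → (2699/20, 0)
  seg 7: left by d2 = 18 → (2339/20, 0)
  seg 8: left by d4 = 16 → (2019/20, 0)

d6 = -1667/20
d7 = -191/4
d8 = 221/12
d9 = 3433/80
endpoint = (2019/20, 0)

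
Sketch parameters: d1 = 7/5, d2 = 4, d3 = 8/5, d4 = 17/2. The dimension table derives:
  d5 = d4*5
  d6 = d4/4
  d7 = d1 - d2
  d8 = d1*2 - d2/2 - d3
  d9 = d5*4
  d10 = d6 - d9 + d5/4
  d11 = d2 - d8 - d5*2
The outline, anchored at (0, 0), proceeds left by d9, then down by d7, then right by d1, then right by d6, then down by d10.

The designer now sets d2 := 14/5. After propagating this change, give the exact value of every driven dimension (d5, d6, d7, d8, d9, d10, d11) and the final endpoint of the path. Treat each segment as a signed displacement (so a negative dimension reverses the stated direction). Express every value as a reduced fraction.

Apply edit: d2 := 14/5
  d5 = d4*5 = 85/2
  d6 = d4/4 = 17/8
  d7 = d1 - d2 = -7/5
  d8 = d1*2 - d2/2 - d3 = -1/5
  d9 = d5*4 = 170
  d10 = d6 - d9 + d5/4 = -629/4
  d11 = d2 - d8 - d5*2 = -82
Walk from origin (0, 0):
  seg 1: left by d9 = 170 → (-170, 0)
  seg 2: down by d7 = -7/5 → (-170, 7/5)
  seg 3: right by d1 = 7/5 → (-843/5, 7/5)
  seg 4: right by d6 = 17/8 → (-6659/40, 7/5)
  seg 5: down by d10 = -629/4 → (-6659/40, 3173/20)

d5 = 85/2
d6 = 17/8
d7 = -7/5
d8 = -1/5
d9 = 170
d10 = -629/4
d11 = -82
endpoint = (-6659/40, 3173/20)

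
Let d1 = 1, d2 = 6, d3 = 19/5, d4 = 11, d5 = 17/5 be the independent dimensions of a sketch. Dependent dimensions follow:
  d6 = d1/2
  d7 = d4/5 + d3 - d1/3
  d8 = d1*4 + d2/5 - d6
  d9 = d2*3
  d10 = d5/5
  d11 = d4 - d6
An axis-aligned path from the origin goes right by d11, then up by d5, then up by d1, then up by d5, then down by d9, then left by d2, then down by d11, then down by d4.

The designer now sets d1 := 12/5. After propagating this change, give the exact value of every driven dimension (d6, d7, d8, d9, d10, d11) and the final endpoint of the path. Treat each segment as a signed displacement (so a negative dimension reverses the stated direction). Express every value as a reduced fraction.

d6 = 6/5
d7 = 26/5
d8 = 48/5
d9 = 18
d10 = 17/25
d11 = 49/5
endpoint = (19/5, -148/5)

Apply edit: d1 := 12/5
  d6 = d1/2 = 6/5
  d7 = d4/5 + d3 - d1/3 = 26/5
  d8 = d1*4 + d2/5 - d6 = 48/5
  d9 = d2*3 = 18
  d10 = d5/5 = 17/25
  d11 = d4 - d6 = 49/5
Walk from origin (0, 0):
  seg 1: right by d11 = 49/5 → (49/5, 0)
  seg 2: up by d5 = 17/5 → (49/5, 17/5)
  seg 3: up by d1 = 12/5 → (49/5, 29/5)
  seg 4: up by d5 = 17/5 → (49/5, 46/5)
  seg 5: down by d9 = 18 → (49/5, -44/5)
  seg 6: left by d2 = 6 → (19/5, -44/5)
  seg 7: down by d11 = 49/5 → (19/5, -93/5)
  seg 8: down by d4 = 11 → (19/5, -148/5)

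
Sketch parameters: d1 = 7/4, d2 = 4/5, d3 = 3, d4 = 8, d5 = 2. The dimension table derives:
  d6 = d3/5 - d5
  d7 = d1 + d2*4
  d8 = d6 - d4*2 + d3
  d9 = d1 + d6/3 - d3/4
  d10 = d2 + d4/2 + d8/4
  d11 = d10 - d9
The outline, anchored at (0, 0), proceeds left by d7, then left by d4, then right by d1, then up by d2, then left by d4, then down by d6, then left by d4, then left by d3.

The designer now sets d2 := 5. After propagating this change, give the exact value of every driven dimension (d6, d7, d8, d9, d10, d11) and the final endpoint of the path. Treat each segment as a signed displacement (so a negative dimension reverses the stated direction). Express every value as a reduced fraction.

d6 = -7/5
d7 = 87/4
d8 = -72/5
d9 = 8/15
d10 = 27/5
d11 = 73/15
endpoint = (-47, 32/5)

Apply edit: d2 := 5
  d6 = d3/5 - d5 = -7/5
  d7 = d1 + d2*4 = 87/4
  d8 = d6 - d4*2 + d3 = -72/5
  d9 = d1 + d6/3 - d3/4 = 8/15
  d10 = d2 + d4/2 + d8/4 = 27/5
  d11 = d10 - d9 = 73/15
Walk from origin (0, 0):
  seg 1: left by d7 = 87/4 → (-87/4, 0)
  seg 2: left by d4 = 8 → (-119/4, 0)
  seg 3: right by d1 = 7/4 → (-28, 0)
  seg 4: up by d2 = 5 → (-28, 5)
  seg 5: left by d4 = 8 → (-36, 5)
  seg 6: down by d6 = -7/5 → (-36, 32/5)
  seg 7: left by d4 = 8 → (-44, 32/5)
  seg 8: left by d3 = 3 → (-47, 32/5)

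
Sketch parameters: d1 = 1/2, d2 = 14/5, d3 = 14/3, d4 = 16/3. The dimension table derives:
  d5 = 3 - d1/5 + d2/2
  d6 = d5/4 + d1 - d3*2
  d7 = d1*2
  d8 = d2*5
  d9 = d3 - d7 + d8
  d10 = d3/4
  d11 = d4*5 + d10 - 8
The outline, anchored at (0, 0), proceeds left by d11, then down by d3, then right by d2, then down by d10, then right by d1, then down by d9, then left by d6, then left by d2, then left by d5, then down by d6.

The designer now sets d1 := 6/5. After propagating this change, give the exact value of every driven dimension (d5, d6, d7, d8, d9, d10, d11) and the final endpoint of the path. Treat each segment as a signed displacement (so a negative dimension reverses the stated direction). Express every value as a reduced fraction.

d5 = 104/25
d6 = -532/75
d7 = 12/5
d8 = 14
d9 = 244/15
d10 = 7/6
d11 = 119/6
endpoint = (-157/10, -2251/150)

Apply edit: d1 := 6/5
  d5 = 3 - d1/5 + d2/2 = 104/25
  d6 = d5/4 + d1 - d3*2 = -532/75
  d7 = d1*2 = 12/5
  d8 = d2*5 = 14
  d9 = d3 - d7 + d8 = 244/15
  d10 = d3/4 = 7/6
  d11 = d4*5 + d10 - 8 = 119/6
Walk from origin (0, 0):
  seg 1: left by d11 = 119/6 → (-119/6, 0)
  seg 2: down by d3 = 14/3 → (-119/6, -14/3)
  seg 3: right by d2 = 14/5 → (-511/30, -14/3)
  seg 4: down by d10 = 7/6 → (-511/30, -35/6)
  seg 5: right by d1 = 6/5 → (-95/6, -35/6)
  seg 6: down by d9 = 244/15 → (-95/6, -221/10)
  seg 7: left by d6 = -532/75 → (-437/50, -221/10)
  seg 8: left by d2 = 14/5 → (-577/50, -221/10)
  seg 9: left by d5 = 104/25 → (-157/10, -221/10)
  seg 10: down by d6 = -532/75 → (-157/10, -2251/150)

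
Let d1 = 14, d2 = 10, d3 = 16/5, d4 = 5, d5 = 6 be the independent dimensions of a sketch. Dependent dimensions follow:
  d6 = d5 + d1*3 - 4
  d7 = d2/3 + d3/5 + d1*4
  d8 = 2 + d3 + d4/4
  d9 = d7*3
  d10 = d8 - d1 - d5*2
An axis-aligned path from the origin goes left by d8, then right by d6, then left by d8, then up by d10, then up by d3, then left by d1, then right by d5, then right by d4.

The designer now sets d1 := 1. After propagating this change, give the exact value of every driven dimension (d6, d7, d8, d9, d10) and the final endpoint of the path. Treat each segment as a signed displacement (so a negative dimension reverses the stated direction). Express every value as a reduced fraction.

Apply edit: d1 := 1
  d6 = d5 + d1*3 - 4 = 5
  d7 = d2/3 + d3/5 + d1*4 = 598/75
  d8 = 2 + d3 + d4/4 = 129/20
  d9 = d7*3 = 598/25
  d10 = d8 - d1 - d5*2 = -131/20
Walk from origin (0, 0):
  seg 1: left by d8 = 129/20 → (-129/20, 0)
  seg 2: right by d6 = 5 → (-29/20, 0)
  seg 3: left by d8 = 129/20 → (-79/10, 0)
  seg 4: up by d10 = -131/20 → (-79/10, -131/20)
  seg 5: up by d3 = 16/5 → (-79/10, -67/20)
  seg 6: left by d1 = 1 → (-89/10, -67/20)
  seg 7: right by d5 = 6 → (-29/10, -67/20)
  seg 8: right by d4 = 5 → (21/10, -67/20)

d6 = 5
d7 = 598/75
d8 = 129/20
d9 = 598/25
d10 = -131/20
endpoint = (21/10, -67/20)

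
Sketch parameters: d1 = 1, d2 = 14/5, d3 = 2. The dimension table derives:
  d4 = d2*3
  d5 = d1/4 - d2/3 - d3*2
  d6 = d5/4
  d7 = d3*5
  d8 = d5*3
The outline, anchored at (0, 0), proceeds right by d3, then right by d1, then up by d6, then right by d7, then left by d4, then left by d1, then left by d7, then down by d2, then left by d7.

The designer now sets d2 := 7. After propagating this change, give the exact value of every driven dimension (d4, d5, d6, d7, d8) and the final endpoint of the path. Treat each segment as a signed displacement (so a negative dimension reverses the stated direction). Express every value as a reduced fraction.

Apply edit: d2 := 7
  d4 = d2*3 = 21
  d5 = d1/4 - d2/3 - d3*2 = -73/12
  d6 = d5/4 = -73/48
  d7 = d3*5 = 10
  d8 = d5*3 = -73/4
Walk from origin (0, 0):
  seg 1: right by d3 = 2 → (2, 0)
  seg 2: right by d1 = 1 → (3, 0)
  seg 3: up by d6 = -73/48 → (3, -73/48)
  seg 4: right by d7 = 10 → (13, -73/48)
  seg 5: left by d4 = 21 → (-8, -73/48)
  seg 6: left by d1 = 1 → (-9, -73/48)
  seg 7: left by d7 = 10 → (-19, -73/48)
  seg 8: down by d2 = 7 → (-19, -409/48)
  seg 9: left by d7 = 10 → (-29, -409/48)

d4 = 21
d5 = -73/12
d6 = -73/48
d7 = 10
d8 = -73/4
endpoint = (-29, -409/48)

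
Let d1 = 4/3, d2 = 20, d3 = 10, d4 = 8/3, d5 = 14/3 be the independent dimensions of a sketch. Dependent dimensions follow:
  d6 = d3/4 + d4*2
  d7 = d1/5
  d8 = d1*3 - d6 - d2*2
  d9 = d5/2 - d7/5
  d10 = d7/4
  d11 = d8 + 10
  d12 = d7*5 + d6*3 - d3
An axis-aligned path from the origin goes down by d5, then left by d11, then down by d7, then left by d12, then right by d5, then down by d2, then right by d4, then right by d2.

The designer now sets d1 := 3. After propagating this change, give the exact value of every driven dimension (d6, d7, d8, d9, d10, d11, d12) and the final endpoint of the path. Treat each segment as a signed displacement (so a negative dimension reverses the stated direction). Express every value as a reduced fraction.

d6 = 47/6
d7 = 3/5
d8 = -233/6
d9 = 166/75
d10 = 3/20
d11 = -173/6
d12 = 33/2
endpoint = (119/3, -379/15)

Apply edit: d1 := 3
  d6 = d3/4 + d4*2 = 47/6
  d7 = d1/5 = 3/5
  d8 = d1*3 - d6 - d2*2 = -233/6
  d9 = d5/2 - d7/5 = 166/75
  d10 = d7/4 = 3/20
  d11 = d8 + 10 = -173/6
  d12 = d7*5 + d6*3 - d3 = 33/2
Walk from origin (0, 0):
  seg 1: down by d5 = 14/3 → (0, -14/3)
  seg 2: left by d11 = -173/6 → (173/6, -14/3)
  seg 3: down by d7 = 3/5 → (173/6, -79/15)
  seg 4: left by d12 = 33/2 → (37/3, -79/15)
  seg 5: right by d5 = 14/3 → (17, -79/15)
  seg 6: down by d2 = 20 → (17, -379/15)
  seg 7: right by d4 = 8/3 → (59/3, -379/15)
  seg 8: right by d2 = 20 → (119/3, -379/15)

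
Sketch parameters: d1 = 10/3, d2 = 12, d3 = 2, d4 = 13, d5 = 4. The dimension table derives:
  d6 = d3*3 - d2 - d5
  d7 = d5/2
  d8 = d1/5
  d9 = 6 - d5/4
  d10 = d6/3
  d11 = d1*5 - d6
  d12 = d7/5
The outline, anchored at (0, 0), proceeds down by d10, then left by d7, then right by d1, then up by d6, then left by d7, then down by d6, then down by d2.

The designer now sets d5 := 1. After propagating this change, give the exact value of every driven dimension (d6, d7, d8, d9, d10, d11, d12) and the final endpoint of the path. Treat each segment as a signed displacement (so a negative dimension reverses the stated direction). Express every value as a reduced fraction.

d6 = -7
d7 = 1/2
d8 = 2/3
d9 = 23/4
d10 = -7/3
d11 = 71/3
d12 = 1/10
endpoint = (7/3, -29/3)

Apply edit: d5 := 1
  d6 = d3*3 - d2 - d5 = -7
  d7 = d5/2 = 1/2
  d8 = d1/5 = 2/3
  d9 = 6 - d5/4 = 23/4
  d10 = d6/3 = -7/3
  d11 = d1*5 - d6 = 71/3
  d12 = d7/5 = 1/10
Walk from origin (0, 0):
  seg 1: down by d10 = -7/3 → (0, 7/3)
  seg 2: left by d7 = 1/2 → (-1/2, 7/3)
  seg 3: right by d1 = 10/3 → (17/6, 7/3)
  seg 4: up by d6 = -7 → (17/6, -14/3)
  seg 5: left by d7 = 1/2 → (7/3, -14/3)
  seg 6: down by d6 = -7 → (7/3, 7/3)
  seg 7: down by d2 = 12 → (7/3, -29/3)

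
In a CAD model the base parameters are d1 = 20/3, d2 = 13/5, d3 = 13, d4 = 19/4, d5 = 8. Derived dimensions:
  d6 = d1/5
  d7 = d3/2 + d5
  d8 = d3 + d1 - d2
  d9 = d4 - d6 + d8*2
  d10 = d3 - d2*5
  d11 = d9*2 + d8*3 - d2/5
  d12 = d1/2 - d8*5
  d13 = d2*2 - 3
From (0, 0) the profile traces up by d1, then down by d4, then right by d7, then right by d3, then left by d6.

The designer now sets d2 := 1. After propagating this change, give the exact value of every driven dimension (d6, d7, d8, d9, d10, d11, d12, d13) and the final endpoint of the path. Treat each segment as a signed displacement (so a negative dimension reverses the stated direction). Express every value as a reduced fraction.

d6 = 4/3
d7 = 29/2
d8 = 56/3
d9 = 163/4
d10 = 8
d11 = 1373/10
d12 = -90
d13 = -1
endpoint = (157/6, 23/12)

Apply edit: d2 := 1
  d6 = d1/5 = 4/3
  d7 = d3/2 + d5 = 29/2
  d8 = d3 + d1 - d2 = 56/3
  d9 = d4 - d6 + d8*2 = 163/4
  d10 = d3 - d2*5 = 8
  d11 = d9*2 + d8*3 - d2/5 = 1373/10
  d12 = d1/2 - d8*5 = -90
  d13 = d2*2 - 3 = -1
Walk from origin (0, 0):
  seg 1: up by d1 = 20/3 → (0, 20/3)
  seg 2: down by d4 = 19/4 → (0, 23/12)
  seg 3: right by d7 = 29/2 → (29/2, 23/12)
  seg 4: right by d3 = 13 → (55/2, 23/12)
  seg 5: left by d6 = 4/3 → (157/6, 23/12)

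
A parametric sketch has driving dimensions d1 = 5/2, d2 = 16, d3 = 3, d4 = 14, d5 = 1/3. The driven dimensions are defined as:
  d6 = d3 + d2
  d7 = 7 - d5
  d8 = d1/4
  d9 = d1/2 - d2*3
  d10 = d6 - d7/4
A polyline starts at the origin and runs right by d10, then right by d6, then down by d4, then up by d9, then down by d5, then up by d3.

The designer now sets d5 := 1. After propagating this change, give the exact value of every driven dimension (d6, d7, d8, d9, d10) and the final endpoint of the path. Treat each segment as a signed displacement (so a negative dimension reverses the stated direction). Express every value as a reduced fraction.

Apply edit: d5 := 1
  d6 = d3 + d2 = 19
  d7 = 7 - d5 = 6
  d8 = d1/4 = 5/8
  d9 = d1/2 - d2*3 = -187/4
  d10 = d6 - d7/4 = 35/2
Walk from origin (0, 0):
  seg 1: right by d10 = 35/2 → (35/2, 0)
  seg 2: right by d6 = 19 → (73/2, 0)
  seg 3: down by d4 = 14 → (73/2, -14)
  seg 4: up by d9 = -187/4 → (73/2, -243/4)
  seg 5: down by d5 = 1 → (73/2, -247/4)
  seg 6: up by d3 = 3 → (73/2, -235/4)

d6 = 19
d7 = 6
d8 = 5/8
d9 = -187/4
d10 = 35/2
endpoint = (73/2, -235/4)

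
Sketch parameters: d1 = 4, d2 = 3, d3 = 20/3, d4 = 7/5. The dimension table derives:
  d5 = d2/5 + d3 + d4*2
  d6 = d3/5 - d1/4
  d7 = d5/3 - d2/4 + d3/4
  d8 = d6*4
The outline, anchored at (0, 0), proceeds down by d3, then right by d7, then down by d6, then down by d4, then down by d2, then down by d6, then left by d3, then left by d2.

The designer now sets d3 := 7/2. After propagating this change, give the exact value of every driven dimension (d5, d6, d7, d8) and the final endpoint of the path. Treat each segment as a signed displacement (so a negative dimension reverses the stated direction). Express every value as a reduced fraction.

Apply edit: d3 := 7/2
  d5 = d2/5 + d3 + d4*2 = 69/10
  d6 = d3/5 - d1/4 = -3/10
  d7 = d5/3 - d2/4 + d3/4 = 97/40
  d8 = d6*4 = -6/5
Walk from origin (0, 0):
  seg 1: down by d3 = 7/2 → (0, -7/2)
  seg 2: right by d7 = 97/40 → (97/40, -7/2)
  seg 3: down by d6 = -3/10 → (97/40, -16/5)
  seg 4: down by d4 = 7/5 → (97/40, -23/5)
  seg 5: down by d2 = 3 → (97/40, -38/5)
  seg 6: down by d6 = -3/10 → (97/40, -73/10)
  seg 7: left by d3 = 7/2 → (-43/40, -73/10)
  seg 8: left by d2 = 3 → (-163/40, -73/10)

d5 = 69/10
d6 = -3/10
d7 = 97/40
d8 = -6/5
endpoint = (-163/40, -73/10)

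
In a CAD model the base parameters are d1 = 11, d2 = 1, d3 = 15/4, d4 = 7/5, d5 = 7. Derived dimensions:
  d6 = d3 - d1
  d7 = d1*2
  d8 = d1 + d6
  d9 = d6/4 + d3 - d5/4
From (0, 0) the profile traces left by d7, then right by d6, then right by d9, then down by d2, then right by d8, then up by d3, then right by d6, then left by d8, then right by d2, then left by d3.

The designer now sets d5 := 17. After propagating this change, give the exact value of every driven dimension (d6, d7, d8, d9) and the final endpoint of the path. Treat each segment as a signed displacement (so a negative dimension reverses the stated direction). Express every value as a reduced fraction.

Apply edit: d5 := 17
  d6 = d3 - d1 = -29/4
  d7 = d1*2 = 22
  d8 = d1 + d6 = 15/4
  d9 = d6/4 + d3 - d5/4 = -37/16
Walk from origin (0, 0):
  seg 1: left by d7 = 22 → (-22, 0)
  seg 2: right by d6 = -29/4 → (-117/4, 0)
  seg 3: right by d9 = -37/16 → (-505/16, 0)
  seg 4: down by d2 = 1 → (-505/16, -1)
  seg 5: right by d8 = 15/4 → (-445/16, -1)
  seg 6: up by d3 = 15/4 → (-445/16, 11/4)
  seg 7: right by d6 = -29/4 → (-561/16, 11/4)
  seg 8: left by d8 = 15/4 → (-621/16, 11/4)
  seg 9: right by d2 = 1 → (-605/16, 11/4)
  seg 10: left by d3 = 15/4 → (-665/16, 11/4)

d6 = -29/4
d7 = 22
d8 = 15/4
d9 = -37/16
endpoint = (-665/16, 11/4)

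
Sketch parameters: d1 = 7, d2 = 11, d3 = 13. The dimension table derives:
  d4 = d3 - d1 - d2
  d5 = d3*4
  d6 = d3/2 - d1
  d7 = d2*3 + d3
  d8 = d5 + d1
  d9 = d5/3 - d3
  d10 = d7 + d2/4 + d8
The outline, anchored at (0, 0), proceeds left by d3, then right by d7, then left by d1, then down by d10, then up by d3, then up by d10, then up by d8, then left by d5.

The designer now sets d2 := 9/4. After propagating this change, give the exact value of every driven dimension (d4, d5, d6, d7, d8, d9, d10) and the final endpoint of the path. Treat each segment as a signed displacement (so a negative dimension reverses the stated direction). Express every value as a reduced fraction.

Apply edit: d2 := 9/4
  d4 = d3 - d1 - d2 = 15/4
  d5 = d3*4 = 52
  d6 = d3/2 - d1 = -1/2
  d7 = d2*3 + d3 = 79/4
  d8 = d5 + d1 = 59
  d9 = d5/3 - d3 = 13/3
  d10 = d7 + d2/4 + d8 = 1269/16
Walk from origin (0, 0):
  seg 1: left by d3 = 13 → (-13, 0)
  seg 2: right by d7 = 79/4 → (27/4, 0)
  seg 3: left by d1 = 7 → (-1/4, 0)
  seg 4: down by d10 = 1269/16 → (-1/4, -1269/16)
  seg 5: up by d3 = 13 → (-1/4, -1061/16)
  seg 6: up by d10 = 1269/16 → (-1/4, 13)
  seg 7: up by d8 = 59 → (-1/4, 72)
  seg 8: left by d5 = 52 → (-209/4, 72)

d4 = 15/4
d5 = 52
d6 = -1/2
d7 = 79/4
d8 = 59
d9 = 13/3
d10 = 1269/16
endpoint = (-209/4, 72)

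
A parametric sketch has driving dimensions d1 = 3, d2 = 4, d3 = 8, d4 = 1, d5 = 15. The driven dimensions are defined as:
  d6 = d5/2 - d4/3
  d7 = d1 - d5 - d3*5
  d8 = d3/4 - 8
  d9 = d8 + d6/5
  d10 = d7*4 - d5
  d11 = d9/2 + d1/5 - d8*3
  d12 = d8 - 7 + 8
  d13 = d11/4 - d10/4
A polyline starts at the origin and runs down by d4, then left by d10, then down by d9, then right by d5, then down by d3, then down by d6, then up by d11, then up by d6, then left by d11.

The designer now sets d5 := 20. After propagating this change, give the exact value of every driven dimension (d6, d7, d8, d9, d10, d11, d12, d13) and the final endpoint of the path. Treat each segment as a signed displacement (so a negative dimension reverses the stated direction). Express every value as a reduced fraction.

Apply edit: d5 := 20
  d6 = d5/2 - d4/3 = 29/3
  d7 = d1 - d5 - d3*5 = -57
  d8 = d3/4 - 8 = -6
  d9 = d8 + d6/5 = -61/15
  d10 = d7*4 - d5 = -248
  d11 = d9/2 + d1/5 - d8*3 = 497/30
  d12 = d8 - 7 + 8 = -5
  d13 = d11/4 - d10/4 = 7937/120
Walk from origin (0, 0):
  seg 1: down by d4 = 1 → (0, -1)
  seg 2: left by d10 = -248 → (248, -1)
  seg 3: down by d9 = -61/15 → (248, 46/15)
  seg 4: right by d5 = 20 → (268, 46/15)
  seg 5: down by d3 = 8 → (268, -74/15)
  seg 6: down by d6 = 29/3 → (268, -73/5)
  seg 7: up by d11 = 497/30 → (268, 59/30)
  seg 8: up by d6 = 29/3 → (268, 349/30)
  seg 9: left by d11 = 497/30 → (7543/30, 349/30)

d6 = 29/3
d7 = -57
d8 = -6
d9 = -61/15
d10 = -248
d11 = 497/30
d12 = -5
d13 = 7937/120
endpoint = (7543/30, 349/30)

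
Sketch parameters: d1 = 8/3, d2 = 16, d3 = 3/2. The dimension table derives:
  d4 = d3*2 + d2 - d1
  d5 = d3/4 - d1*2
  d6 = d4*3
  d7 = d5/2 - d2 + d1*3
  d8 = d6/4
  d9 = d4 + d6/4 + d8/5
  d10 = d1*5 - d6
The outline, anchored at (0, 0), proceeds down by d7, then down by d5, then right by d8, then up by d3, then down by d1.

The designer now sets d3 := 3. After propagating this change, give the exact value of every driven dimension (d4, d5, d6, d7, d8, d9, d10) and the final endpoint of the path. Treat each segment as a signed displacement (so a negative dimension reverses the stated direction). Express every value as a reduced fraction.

Apply edit: d3 := 3
  d4 = d3*2 + d2 - d1 = 58/3
  d5 = d3/4 - d1*2 = -55/12
  d6 = d4*3 = 58
  d7 = d5/2 - d2 + d1*3 = -247/24
  d8 = d6/4 = 29/2
  d9 = d4 + d6/4 + d8/5 = 551/15
  d10 = d1*5 - d6 = -134/3
Walk from origin (0, 0):
  seg 1: down by d7 = -247/24 → (0, 247/24)
  seg 2: down by d5 = -55/12 → (0, 119/8)
  seg 3: right by d8 = 29/2 → (29/2, 119/8)
  seg 4: up by d3 = 3 → (29/2, 143/8)
  seg 5: down by d1 = 8/3 → (29/2, 365/24)

d4 = 58/3
d5 = -55/12
d6 = 58
d7 = -247/24
d8 = 29/2
d9 = 551/15
d10 = -134/3
endpoint = (29/2, 365/24)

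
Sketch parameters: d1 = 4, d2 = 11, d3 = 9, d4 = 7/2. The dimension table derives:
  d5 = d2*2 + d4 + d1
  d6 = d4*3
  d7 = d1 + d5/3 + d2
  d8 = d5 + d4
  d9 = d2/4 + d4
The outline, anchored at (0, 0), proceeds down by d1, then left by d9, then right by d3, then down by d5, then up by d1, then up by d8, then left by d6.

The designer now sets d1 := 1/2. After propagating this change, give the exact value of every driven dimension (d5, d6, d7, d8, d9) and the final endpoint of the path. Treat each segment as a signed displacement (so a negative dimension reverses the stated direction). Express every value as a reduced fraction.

Apply edit: d1 := 1/2
  d5 = d2*2 + d4 + d1 = 26
  d6 = d4*3 = 21/2
  d7 = d1 + d5/3 + d2 = 121/6
  d8 = d5 + d4 = 59/2
  d9 = d2/4 + d4 = 25/4
Walk from origin (0, 0):
  seg 1: down by d1 = 1/2 → (0, -1/2)
  seg 2: left by d9 = 25/4 → (-25/4, -1/2)
  seg 3: right by d3 = 9 → (11/4, -1/2)
  seg 4: down by d5 = 26 → (11/4, -53/2)
  seg 5: up by d1 = 1/2 → (11/4, -26)
  seg 6: up by d8 = 59/2 → (11/4, 7/2)
  seg 7: left by d6 = 21/2 → (-31/4, 7/2)

d5 = 26
d6 = 21/2
d7 = 121/6
d8 = 59/2
d9 = 25/4
endpoint = (-31/4, 7/2)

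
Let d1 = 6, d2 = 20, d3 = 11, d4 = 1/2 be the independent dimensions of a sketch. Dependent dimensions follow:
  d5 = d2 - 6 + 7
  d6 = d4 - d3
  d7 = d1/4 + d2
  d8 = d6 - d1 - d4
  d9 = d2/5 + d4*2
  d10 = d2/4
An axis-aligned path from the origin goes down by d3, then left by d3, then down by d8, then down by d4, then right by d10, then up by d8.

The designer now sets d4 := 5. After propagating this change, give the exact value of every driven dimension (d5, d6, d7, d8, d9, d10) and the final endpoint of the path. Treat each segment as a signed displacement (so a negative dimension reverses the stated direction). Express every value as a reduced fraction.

d5 = 21
d6 = -6
d7 = 43/2
d8 = -17
d9 = 14
d10 = 5
endpoint = (-6, -16)

Apply edit: d4 := 5
  d5 = d2 - 6 + 7 = 21
  d6 = d4 - d3 = -6
  d7 = d1/4 + d2 = 43/2
  d8 = d6 - d1 - d4 = -17
  d9 = d2/5 + d4*2 = 14
  d10 = d2/4 = 5
Walk from origin (0, 0):
  seg 1: down by d3 = 11 → (0, -11)
  seg 2: left by d3 = 11 → (-11, -11)
  seg 3: down by d8 = -17 → (-11, 6)
  seg 4: down by d4 = 5 → (-11, 1)
  seg 5: right by d10 = 5 → (-6, 1)
  seg 6: up by d8 = -17 → (-6, -16)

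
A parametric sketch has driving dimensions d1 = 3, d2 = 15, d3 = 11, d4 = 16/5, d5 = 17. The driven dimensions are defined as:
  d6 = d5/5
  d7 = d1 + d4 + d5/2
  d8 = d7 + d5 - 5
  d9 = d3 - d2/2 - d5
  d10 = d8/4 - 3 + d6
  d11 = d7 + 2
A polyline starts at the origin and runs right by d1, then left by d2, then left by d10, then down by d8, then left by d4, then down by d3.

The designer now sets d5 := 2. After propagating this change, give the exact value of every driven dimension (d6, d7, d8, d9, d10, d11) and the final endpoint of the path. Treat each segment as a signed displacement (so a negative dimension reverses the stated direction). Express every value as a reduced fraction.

d6 = 2/5
d7 = 36/5
d8 = 21/5
d9 = 3/2
d10 = -31/20
d11 = 46/5
endpoint = (-273/20, -76/5)

Apply edit: d5 := 2
  d6 = d5/5 = 2/5
  d7 = d1 + d4 + d5/2 = 36/5
  d8 = d7 + d5 - 5 = 21/5
  d9 = d3 - d2/2 - d5 = 3/2
  d10 = d8/4 - 3 + d6 = -31/20
  d11 = d7 + 2 = 46/5
Walk from origin (0, 0):
  seg 1: right by d1 = 3 → (3, 0)
  seg 2: left by d2 = 15 → (-12, 0)
  seg 3: left by d10 = -31/20 → (-209/20, 0)
  seg 4: down by d8 = 21/5 → (-209/20, -21/5)
  seg 5: left by d4 = 16/5 → (-273/20, -21/5)
  seg 6: down by d3 = 11 → (-273/20, -76/5)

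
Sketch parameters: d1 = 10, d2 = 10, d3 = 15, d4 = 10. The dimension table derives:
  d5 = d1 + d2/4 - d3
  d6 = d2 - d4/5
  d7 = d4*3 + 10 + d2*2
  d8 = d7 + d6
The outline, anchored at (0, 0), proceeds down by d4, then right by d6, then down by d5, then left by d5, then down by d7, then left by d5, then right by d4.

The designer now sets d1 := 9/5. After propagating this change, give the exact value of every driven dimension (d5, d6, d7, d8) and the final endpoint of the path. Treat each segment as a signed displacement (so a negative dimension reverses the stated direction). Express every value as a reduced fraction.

Apply edit: d1 := 9/5
  d5 = d1 + d2/4 - d3 = -107/10
  d6 = d2 - d4/5 = 8
  d7 = d4*3 + 10 + d2*2 = 60
  d8 = d7 + d6 = 68
Walk from origin (0, 0):
  seg 1: down by d4 = 10 → (0, -10)
  seg 2: right by d6 = 8 → (8, -10)
  seg 3: down by d5 = -107/10 → (8, 7/10)
  seg 4: left by d5 = -107/10 → (187/10, 7/10)
  seg 5: down by d7 = 60 → (187/10, -593/10)
  seg 6: left by d5 = -107/10 → (147/5, -593/10)
  seg 7: right by d4 = 10 → (197/5, -593/10)

d5 = -107/10
d6 = 8
d7 = 60
d8 = 68
endpoint = (197/5, -593/10)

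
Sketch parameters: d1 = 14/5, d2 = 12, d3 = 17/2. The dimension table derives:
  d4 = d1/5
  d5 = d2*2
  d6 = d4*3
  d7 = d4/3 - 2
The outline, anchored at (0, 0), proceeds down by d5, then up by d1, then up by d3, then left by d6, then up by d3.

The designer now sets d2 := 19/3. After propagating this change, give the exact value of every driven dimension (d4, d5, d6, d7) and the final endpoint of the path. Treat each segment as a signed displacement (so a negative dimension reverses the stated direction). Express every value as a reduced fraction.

Apply edit: d2 := 19/3
  d4 = d1/5 = 14/25
  d5 = d2*2 = 38/3
  d6 = d4*3 = 42/25
  d7 = d4/3 - 2 = -136/75
Walk from origin (0, 0):
  seg 1: down by d5 = 38/3 → (0, -38/3)
  seg 2: up by d1 = 14/5 → (0, -148/15)
  seg 3: up by d3 = 17/2 → (0, -41/30)
  seg 4: left by d6 = 42/25 → (-42/25, -41/30)
  seg 5: up by d3 = 17/2 → (-42/25, 107/15)

d4 = 14/25
d5 = 38/3
d6 = 42/25
d7 = -136/75
endpoint = (-42/25, 107/15)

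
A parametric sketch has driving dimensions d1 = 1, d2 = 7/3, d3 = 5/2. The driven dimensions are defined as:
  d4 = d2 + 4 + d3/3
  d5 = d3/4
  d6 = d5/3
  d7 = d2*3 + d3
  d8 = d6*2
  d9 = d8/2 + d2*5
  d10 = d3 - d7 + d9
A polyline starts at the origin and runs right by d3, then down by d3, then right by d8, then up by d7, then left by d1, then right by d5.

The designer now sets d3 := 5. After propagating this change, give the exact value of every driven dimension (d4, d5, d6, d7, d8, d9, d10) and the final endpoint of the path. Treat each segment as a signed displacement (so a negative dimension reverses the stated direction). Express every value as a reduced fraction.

Apply edit: d3 := 5
  d4 = d2 + 4 + d3/3 = 8
  d5 = d3/4 = 5/4
  d6 = d5/3 = 5/12
  d7 = d2*3 + d3 = 12
  d8 = d6*2 = 5/6
  d9 = d8/2 + d2*5 = 145/12
  d10 = d3 - d7 + d9 = 61/12
Walk from origin (0, 0):
  seg 1: right by d3 = 5 → (5, 0)
  seg 2: down by d3 = 5 → (5, -5)
  seg 3: right by d8 = 5/6 → (35/6, -5)
  seg 4: up by d7 = 12 → (35/6, 7)
  seg 5: left by d1 = 1 → (29/6, 7)
  seg 6: right by d5 = 5/4 → (73/12, 7)

d4 = 8
d5 = 5/4
d6 = 5/12
d7 = 12
d8 = 5/6
d9 = 145/12
d10 = 61/12
endpoint = (73/12, 7)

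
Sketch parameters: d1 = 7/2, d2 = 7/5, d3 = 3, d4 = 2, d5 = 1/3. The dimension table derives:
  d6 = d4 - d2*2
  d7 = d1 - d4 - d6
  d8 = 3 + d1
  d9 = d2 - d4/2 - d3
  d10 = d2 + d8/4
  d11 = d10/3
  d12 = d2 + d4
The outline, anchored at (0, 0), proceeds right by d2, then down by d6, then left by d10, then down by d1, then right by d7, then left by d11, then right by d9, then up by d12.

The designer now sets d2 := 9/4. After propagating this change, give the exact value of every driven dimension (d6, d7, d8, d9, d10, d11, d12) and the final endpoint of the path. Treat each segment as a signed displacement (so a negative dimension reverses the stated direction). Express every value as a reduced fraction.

d6 = -5/2
d7 = 4
d8 = 13/2
d9 = -7/4
d10 = 31/8
d11 = 31/24
d12 = 17/4
endpoint = (-2/3, 13/4)

Apply edit: d2 := 9/4
  d6 = d4 - d2*2 = -5/2
  d7 = d1 - d4 - d6 = 4
  d8 = 3 + d1 = 13/2
  d9 = d2 - d4/2 - d3 = -7/4
  d10 = d2 + d8/4 = 31/8
  d11 = d10/3 = 31/24
  d12 = d2 + d4 = 17/4
Walk from origin (0, 0):
  seg 1: right by d2 = 9/4 → (9/4, 0)
  seg 2: down by d6 = -5/2 → (9/4, 5/2)
  seg 3: left by d10 = 31/8 → (-13/8, 5/2)
  seg 4: down by d1 = 7/2 → (-13/8, -1)
  seg 5: right by d7 = 4 → (19/8, -1)
  seg 6: left by d11 = 31/24 → (13/12, -1)
  seg 7: right by d9 = -7/4 → (-2/3, -1)
  seg 8: up by d12 = 17/4 → (-2/3, 13/4)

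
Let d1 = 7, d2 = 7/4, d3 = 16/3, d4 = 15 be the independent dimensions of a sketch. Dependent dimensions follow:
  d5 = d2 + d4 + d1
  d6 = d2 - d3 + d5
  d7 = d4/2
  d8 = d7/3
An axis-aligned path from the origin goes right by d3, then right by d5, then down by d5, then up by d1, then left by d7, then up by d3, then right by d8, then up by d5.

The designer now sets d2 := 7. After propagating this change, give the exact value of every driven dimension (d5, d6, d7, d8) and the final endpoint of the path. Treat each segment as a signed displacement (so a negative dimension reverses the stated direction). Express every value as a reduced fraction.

Apply edit: d2 := 7
  d5 = d2 + d4 + d1 = 29
  d6 = d2 - d3 + d5 = 92/3
  d7 = d4/2 = 15/2
  d8 = d7/3 = 5/2
Walk from origin (0, 0):
  seg 1: right by d3 = 16/3 → (16/3, 0)
  seg 2: right by d5 = 29 → (103/3, 0)
  seg 3: down by d5 = 29 → (103/3, -29)
  seg 4: up by d1 = 7 → (103/3, -22)
  seg 5: left by d7 = 15/2 → (161/6, -22)
  seg 6: up by d3 = 16/3 → (161/6, -50/3)
  seg 7: right by d8 = 5/2 → (88/3, -50/3)
  seg 8: up by d5 = 29 → (88/3, 37/3)

d5 = 29
d6 = 92/3
d7 = 15/2
d8 = 5/2
endpoint = (88/3, 37/3)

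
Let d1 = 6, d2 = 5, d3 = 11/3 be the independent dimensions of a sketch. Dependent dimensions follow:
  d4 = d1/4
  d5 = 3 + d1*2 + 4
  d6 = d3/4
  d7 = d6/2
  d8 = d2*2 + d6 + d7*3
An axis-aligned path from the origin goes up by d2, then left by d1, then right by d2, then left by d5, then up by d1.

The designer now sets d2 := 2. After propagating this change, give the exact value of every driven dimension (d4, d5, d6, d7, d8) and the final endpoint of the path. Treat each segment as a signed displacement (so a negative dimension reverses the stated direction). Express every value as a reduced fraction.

Apply edit: d2 := 2
  d4 = d1/4 = 3/2
  d5 = 3 + d1*2 + 4 = 19
  d6 = d3/4 = 11/12
  d7 = d6/2 = 11/24
  d8 = d2*2 + d6 + d7*3 = 151/24
Walk from origin (0, 0):
  seg 1: up by d2 = 2 → (0, 2)
  seg 2: left by d1 = 6 → (-6, 2)
  seg 3: right by d2 = 2 → (-4, 2)
  seg 4: left by d5 = 19 → (-23, 2)
  seg 5: up by d1 = 6 → (-23, 8)

d4 = 3/2
d5 = 19
d6 = 11/12
d7 = 11/24
d8 = 151/24
endpoint = (-23, 8)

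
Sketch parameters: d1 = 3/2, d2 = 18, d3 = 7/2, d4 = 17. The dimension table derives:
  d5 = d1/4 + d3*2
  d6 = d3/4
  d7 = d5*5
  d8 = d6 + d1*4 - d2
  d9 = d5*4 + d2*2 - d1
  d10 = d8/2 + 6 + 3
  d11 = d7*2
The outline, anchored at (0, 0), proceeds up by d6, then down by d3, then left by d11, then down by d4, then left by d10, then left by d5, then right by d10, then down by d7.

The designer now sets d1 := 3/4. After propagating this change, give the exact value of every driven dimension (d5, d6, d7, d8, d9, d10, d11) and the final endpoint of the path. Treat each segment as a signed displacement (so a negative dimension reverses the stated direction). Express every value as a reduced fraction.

Apply edit: d1 := 3/4
  d5 = d1/4 + d3*2 = 115/16
  d6 = d3/4 = 7/8
  d7 = d5*5 = 575/16
  d8 = d6 + d1*4 - d2 = -113/8
  d9 = d5*4 + d2*2 - d1 = 64
  d10 = d8/2 + 6 + 3 = 31/16
  d11 = d7*2 = 575/8
Walk from origin (0, 0):
  seg 1: up by d6 = 7/8 → (0, 7/8)
  seg 2: down by d3 = 7/2 → (0, -21/8)
  seg 3: left by d11 = 575/8 → (-575/8, -21/8)
  seg 4: down by d4 = 17 → (-575/8, -157/8)
  seg 5: left by d10 = 31/16 → (-1181/16, -157/8)
  seg 6: left by d5 = 115/16 → (-81, -157/8)
  seg 7: right by d10 = 31/16 → (-1265/16, -157/8)
  seg 8: down by d7 = 575/16 → (-1265/16, -889/16)

d5 = 115/16
d6 = 7/8
d7 = 575/16
d8 = -113/8
d9 = 64
d10 = 31/16
d11 = 575/8
endpoint = (-1265/16, -889/16)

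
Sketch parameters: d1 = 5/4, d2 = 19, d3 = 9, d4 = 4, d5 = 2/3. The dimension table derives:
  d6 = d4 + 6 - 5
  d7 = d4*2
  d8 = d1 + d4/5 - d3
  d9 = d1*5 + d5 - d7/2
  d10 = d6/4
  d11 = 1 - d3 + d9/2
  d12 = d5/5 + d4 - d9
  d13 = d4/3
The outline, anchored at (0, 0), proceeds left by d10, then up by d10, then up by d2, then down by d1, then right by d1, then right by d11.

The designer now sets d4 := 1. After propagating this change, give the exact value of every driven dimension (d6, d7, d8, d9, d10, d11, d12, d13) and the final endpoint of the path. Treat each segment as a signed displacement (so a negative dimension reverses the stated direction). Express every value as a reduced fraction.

d6 = 2
d7 = 2
d8 = -151/20
d9 = 71/12
d10 = 1/2
d11 = -121/24
d12 = -287/60
d13 = 1/3
endpoint = (-103/24, 73/4)

Apply edit: d4 := 1
  d6 = d4 + 6 - 5 = 2
  d7 = d4*2 = 2
  d8 = d1 + d4/5 - d3 = -151/20
  d9 = d1*5 + d5 - d7/2 = 71/12
  d10 = d6/4 = 1/2
  d11 = 1 - d3 + d9/2 = -121/24
  d12 = d5/5 + d4 - d9 = -287/60
  d13 = d4/3 = 1/3
Walk from origin (0, 0):
  seg 1: left by d10 = 1/2 → (-1/2, 0)
  seg 2: up by d10 = 1/2 → (-1/2, 1/2)
  seg 3: up by d2 = 19 → (-1/2, 39/2)
  seg 4: down by d1 = 5/4 → (-1/2, 73/4)
  seg 5: right by d1 = 5/4 → (3/4, 73/4)
  seg 6: right by d11 = -121/24 → (-103/24, 73/4)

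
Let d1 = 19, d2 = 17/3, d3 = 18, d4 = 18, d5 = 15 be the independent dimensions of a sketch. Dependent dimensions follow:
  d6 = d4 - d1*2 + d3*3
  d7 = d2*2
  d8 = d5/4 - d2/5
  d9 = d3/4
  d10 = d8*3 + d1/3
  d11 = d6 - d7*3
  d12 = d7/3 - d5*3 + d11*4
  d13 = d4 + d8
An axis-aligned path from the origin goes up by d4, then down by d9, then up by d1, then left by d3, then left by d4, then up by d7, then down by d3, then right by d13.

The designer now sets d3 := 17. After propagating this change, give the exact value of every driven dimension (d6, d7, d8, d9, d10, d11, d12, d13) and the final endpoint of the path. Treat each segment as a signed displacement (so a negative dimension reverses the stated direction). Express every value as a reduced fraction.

d6 = 31
d7 = 34/3
d8 = 157/60
d9 = 17/4
d10 = 851/60
d11 = -3
d12 = -479/9
d13 = 1237/60
endpoint = (-863/60, 325/12)

Apply edit: d3 := 17
  d6 = d4 - d1*2 + d3*3 = 31
  d7 = d2*2 = 34/3
  d8 = d5/4 - d2/5 = 157/60
  d9 = d3/4 = 17/4
  d10 = d8*3 + d1/3 = 851/60
  d11 = d6 - d7*3 = -3
  d12 = d7/3 - d5*3 + d11*4 = -479/9
  d13 = d4 + d8 = 1237/60
Walk from origin (0, 0):
  seg 1: up by d4 = 18 → (0, 18)
  seg 2: down by d9 = 17/4 → (0, 55/4)
  seg 3: up by d1 = 19 → (0, 131/4)
  seg 4: left by d3 = 17 → (-17, 131/4)
  seg 5: left by d4 = 18 → (-35, 131/4)
  seg 6: up by d7 = 34/3 → (-35, 529/12)
  seg 7: down by d3 = 17 → (-35, 325/12)
  seg 8: right by d13 = 1237/60 → (-863/60, 325/12)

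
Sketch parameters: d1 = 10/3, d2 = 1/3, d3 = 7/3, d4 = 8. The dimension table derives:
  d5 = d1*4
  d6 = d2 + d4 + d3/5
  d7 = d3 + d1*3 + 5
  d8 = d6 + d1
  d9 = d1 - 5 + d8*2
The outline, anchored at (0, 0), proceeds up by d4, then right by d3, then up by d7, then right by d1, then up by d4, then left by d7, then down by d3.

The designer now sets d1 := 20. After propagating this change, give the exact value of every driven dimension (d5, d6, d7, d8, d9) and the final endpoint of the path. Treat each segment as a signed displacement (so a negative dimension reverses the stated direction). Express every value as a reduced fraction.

Apply edit: d1 := 20
  d5 = d1*4 = 80
  d6 = d2 + d4 + d3/5 = 44/5
  d7 = d3 + d1*3 + 5 = 202/3
  d8 = d6 + d1 = 144/5
  d9 = d1 - 5 + d8*2 = 363/5
Walk from origin (0, 0):
  seg 1: up by d4 = 8 → (0, 8)
  seg 2: right by d3 = 7/3 → (7/3, 8)
  seg 3: up by d7 = 202/3 → (7/3, 226/3)
  seg 4: right by d1 = 20 → (67/3, 226/3)
  seg 5: up by d4 = 8 → (67/3, 250/3)
  seg 6: left by d7 = 202/3 → (-45, 250/3)
  seg 7: down by d3 = 7/3 → (-45, 81)

d5 = 80
d6 = 44/5
d7 = 202/3
d8 = 144/5
d9 = 363/5
endpoint = (-45, 81)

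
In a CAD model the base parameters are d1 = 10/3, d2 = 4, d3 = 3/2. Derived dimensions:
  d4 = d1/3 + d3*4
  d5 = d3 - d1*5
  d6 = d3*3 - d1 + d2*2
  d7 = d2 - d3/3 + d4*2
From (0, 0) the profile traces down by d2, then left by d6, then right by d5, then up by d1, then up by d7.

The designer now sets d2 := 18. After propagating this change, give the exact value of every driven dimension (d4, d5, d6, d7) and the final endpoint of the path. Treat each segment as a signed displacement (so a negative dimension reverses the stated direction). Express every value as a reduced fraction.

Apply edit: d2 := 18
  d4 = d1/3 + d3*4 = 64/9
  d5 = d3 - d1*5 = -91/6
  d6 = d3*3 - d1 + d2*2 = 223/6
  d7 = d2 - d3/3 + d4*2 = 571/18
Walk from origin (0, 0):
  seg 1: down by d2 = 18 → (0, -18)
  seg 2: left by d6 = 223/6 → (-223/6, -18)
  seg 3: right by d5 = -91/6 → (-157/3, -18)
  seg 4: up by d1 = 10/3 → (-157/3, -44/3)
  seg 5: up by d7 = 571/18 → (-157/3, 307/18)

d4 = 64/9
d5 = -91/6
d6 = 223/6
d7 = 571/18
endpoint = (-157/3, 307/18)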